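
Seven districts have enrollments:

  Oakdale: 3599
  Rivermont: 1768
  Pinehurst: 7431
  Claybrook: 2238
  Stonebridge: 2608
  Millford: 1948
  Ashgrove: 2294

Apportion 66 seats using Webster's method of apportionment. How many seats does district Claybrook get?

Standard divisor 21886/66 ≈ 331.606; standard quotas: Oakdale 10.853, Rivermont 5.332, Pinehurst 22.409, Claybrook 6.749, Stonebridge 7.865, Millford 5.874, Ashgrove 6.918.
Rounding to the nearest integer gives Oakdale 11, Rivermont 5, Pinehurst 22, Claybrook 7, Stonebridge 8, Millford 6, Ashgrove 7 — total 66, matching the house size, so no adjustment is needed.
Claybrook receives 7.

7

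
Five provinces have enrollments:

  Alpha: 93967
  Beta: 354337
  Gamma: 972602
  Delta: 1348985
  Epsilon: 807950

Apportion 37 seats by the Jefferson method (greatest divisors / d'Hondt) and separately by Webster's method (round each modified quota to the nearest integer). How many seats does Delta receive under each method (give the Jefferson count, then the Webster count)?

Jefferson: Alpha 1, Beta 3, Gamma 10, Delta 15, Epsilon 8.
Webster: Alpha 1, Beta 4, Gamma 10, Delta 14, Epsilon 8.
Delta gets 15 under Jefferson and 14 under Webster.

15 and 14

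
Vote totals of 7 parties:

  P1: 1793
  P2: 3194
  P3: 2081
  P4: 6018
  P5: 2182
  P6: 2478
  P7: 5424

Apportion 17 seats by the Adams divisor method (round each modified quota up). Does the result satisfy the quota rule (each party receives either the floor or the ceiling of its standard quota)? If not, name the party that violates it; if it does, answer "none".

none

Standard quotas: P1 1.316, P2 2.343, P3 1.527, P4 4.415, P5 1.601, P6 1.818, P7 3.980.
Adams allocation: P1 1, P2 2, P3 2, P4 4, P5 2, P6 2, P7 4.
Every allocation lies between the lower and upper quota.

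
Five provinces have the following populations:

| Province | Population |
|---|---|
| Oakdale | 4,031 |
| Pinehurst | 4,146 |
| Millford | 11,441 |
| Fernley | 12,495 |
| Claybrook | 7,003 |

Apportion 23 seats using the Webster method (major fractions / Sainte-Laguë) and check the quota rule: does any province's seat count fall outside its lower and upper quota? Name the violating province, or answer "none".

Standard quotas: Oakdale 2.370, Pinehurst 2.438, Millford 6.727, Fernley 7.347, Claybrook 4.118.
Webster allocation: Oakdale 2, Pinehurst 2, Millford 7, Fernley 8, Claybrook 4.
Every allocation lies between the lower and upper quota.

none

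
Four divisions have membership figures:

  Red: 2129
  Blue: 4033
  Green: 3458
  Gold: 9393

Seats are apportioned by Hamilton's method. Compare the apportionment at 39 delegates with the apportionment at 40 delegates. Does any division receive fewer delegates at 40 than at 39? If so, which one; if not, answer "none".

At 39 seats: Red 5, Blue 8, Green 7, Gold 19.
At 40 seats: Red 4, Blue 9, Green 7, Gold 20.
Red drops from 5 to 4.

Red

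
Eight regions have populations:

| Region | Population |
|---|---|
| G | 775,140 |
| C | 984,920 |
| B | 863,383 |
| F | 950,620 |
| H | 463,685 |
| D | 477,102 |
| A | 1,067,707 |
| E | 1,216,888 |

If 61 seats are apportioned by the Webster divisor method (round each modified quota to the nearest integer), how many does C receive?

9

Standard divisor 6799445/61 ≈ 111466.311; standard quotas: G 6.954, C 8.836, B 7.746, F 8.528, H 4.160, D 4.280, A 9.579, E 10.917.
Rounding to the nearest integer gives 7, 9, 8, 9, 4, 4, 10, 11 = 62 seats, so the divisor must be adjusted.
With modified divisor 112110: modified quotas G 6.914, C 8.785, B 7.701, F 8.479, H 4.136, D 4.256, A 9.524, E 10.854.
Rounding to the nearest integer: G 7, C 9, B 8, F 8, H 4, D 4, A 10, E 11 (total 61).
C receives 9.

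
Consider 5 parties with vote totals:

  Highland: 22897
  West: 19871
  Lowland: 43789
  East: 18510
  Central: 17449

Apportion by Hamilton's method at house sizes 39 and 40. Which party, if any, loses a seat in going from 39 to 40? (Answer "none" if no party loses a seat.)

none

At 39 seats: Highland 7, West 6, Lowland 14, East 6, Central 6.
At 40 seats: Highland 7, West 7, Lowland 14, East 6, Central 6.
No party's allocation decreased.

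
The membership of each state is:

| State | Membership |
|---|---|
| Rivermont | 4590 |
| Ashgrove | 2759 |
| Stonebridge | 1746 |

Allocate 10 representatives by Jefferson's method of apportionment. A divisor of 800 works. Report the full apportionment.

With modified divisor 800: modified quotas Rivermont 5.737, Ashgrove 3.449, Stonebridge 2.183.
Rounding down: Rivermont 5, Ashgrove 3, Stonebridge 2 (total 10).

Rivermont 5, Ashgrove 3, Stonebridge 2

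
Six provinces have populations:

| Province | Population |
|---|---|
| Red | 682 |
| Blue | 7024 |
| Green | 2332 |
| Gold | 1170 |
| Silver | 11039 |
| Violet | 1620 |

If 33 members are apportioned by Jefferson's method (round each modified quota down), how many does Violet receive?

Standard divisor 23867/33 ≈ 723.242; standard quotas: Red 0.943, Blue 9.712, Green 3.224, Gold 1.618, Silver 15.263, Violet 2.240.
Rounding down gives 0, 9, 3, 1, 15, 2 = 30 seats, so the divisor must be adjusted.
With modified divisor 666: modified quotas Red 1.024, Blue 10.547, Green 3.502, Gold 1.757, Silver 16.575, Violet 2.432.
Rounding down: Red 1, Blue 10, Green 3, Gold 1, Silver 16, Violet 2 (total 33).
Violet receives 2.

2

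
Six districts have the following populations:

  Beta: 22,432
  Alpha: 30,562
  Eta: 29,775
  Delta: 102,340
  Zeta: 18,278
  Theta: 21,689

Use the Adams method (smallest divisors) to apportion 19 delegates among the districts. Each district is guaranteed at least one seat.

Beta=2, Alpha=3, Eta=3, Delta=7, Zeta=2, Theta=2

Standard divisor 225076/19 ≈ 11846.105; standard quotas: Beta 1.894, Alpha 2.580, Eta 2.513, Delta 8.639, Zeta 1.543, Theta 1.831.
Rounding up gives 2, 3, 3, 9, 2, 2 = 21 seats, so the divisor must be adjusted.
With modified divisor 14700.2: modified quotas Beta 1.526, Alpha 2.079, Eta 2.025, Delta 6.962, Zeta 1.243, Theta 1.475.
Rounding up: Beta 2, Alpha 3, Eta 3, Delta 7, Zeta 2, Theta 2 (total 19).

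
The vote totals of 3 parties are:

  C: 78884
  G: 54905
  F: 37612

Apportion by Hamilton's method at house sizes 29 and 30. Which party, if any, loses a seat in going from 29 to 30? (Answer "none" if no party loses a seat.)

F

At 29 seats: C 13, G 9, F 7.
At 30 seats: C 14, G 10, F 6.
F drops from 7 to 6.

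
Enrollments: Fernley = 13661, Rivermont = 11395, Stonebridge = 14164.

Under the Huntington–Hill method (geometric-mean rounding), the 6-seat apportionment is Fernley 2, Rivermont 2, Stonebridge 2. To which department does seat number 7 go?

Stonebridge

Priority for the next seat is population ÷ (√(s·(s+1))).
Priorities: Fernley 5577.080, Rivermont 4651.989, Stonebridge 5782.429.
Highest priority: Stonebridge.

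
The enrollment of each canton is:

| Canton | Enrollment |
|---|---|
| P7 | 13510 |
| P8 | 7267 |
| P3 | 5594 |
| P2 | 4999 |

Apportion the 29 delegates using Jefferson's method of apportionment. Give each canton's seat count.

P7: 13, P8: 7, P3: 5, P2: 4

Standard divisor 31370/29 ≈ 1081.724; standard quotas: P7 12.489, P8 6.718, P3 5.171, P2 4.621.
Rounding down gives 12, 6, 5, 4 = 27 seats, so the divisor must be adjusted.
With modified divisor 1020: modified quotas P7 13.245, P8 7.125, P3 5.484, P2 4.901.
Rounding down: P7 13, P8 7, P3 5, P2 4 (total 29).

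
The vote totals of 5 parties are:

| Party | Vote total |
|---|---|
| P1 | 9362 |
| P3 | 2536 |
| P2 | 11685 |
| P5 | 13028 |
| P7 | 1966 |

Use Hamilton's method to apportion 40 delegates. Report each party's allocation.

P1=10, P3=3, P2=12, P5=13, P7=2

Standard divisor: 38577 ÷ 40 ≈ 964.425.
Standard quotas: P1 9.7073, P3 2.6295, P2 12.1160, P5 13.5086, P7 2.0385.
Lower quotas: P1 9, P3 2, P2 12, P5 13, P7 2 (sum 38, leaving 2 seats).
Remainders in descending order: P1 0.7073, P3 0.6295, P5 0.5086, P2 0.1160, P7 0.0385.
The surplus seats go to P1, P3.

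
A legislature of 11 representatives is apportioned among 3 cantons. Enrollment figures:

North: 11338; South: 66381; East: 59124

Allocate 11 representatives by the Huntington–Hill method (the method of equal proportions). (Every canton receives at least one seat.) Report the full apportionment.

North 1; South 5; East 5

With divisor 12670: modified quotas North 0.895, South 5.239, East 4.666.
Geometric-mean thresholds: North (min 1), South √(5·6)=5.477, East √(4·5)=4.472.
Each quota rounded against its threshold gives North 1, South 5, East 5 (total 11).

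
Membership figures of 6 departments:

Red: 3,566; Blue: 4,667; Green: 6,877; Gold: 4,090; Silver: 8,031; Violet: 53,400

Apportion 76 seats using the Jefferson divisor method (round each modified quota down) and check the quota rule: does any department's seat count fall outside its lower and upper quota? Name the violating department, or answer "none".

Standard quotas: Red 3.361, Blue 4.399, Green 6.482, Gold 3.855, Silver 7.570, Violet 50.333.
Jefferson allocation: Red 3, Blue 4, Green 6, Gold 4, Silver 7, Violet 52.
Violet has quota 50.333 (lower 50, upper 51) but receives 52 — outside the quota interval.

Violet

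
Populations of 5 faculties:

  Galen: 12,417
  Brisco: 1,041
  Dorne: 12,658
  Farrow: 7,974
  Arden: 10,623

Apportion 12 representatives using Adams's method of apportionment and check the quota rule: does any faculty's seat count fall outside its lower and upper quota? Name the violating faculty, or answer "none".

Standard quotas: Galen 3.332, Brisco 0.279, Dorne 3.397, Farrow 2.140, Arden 2.851.
Adams allocation: Galen 3, Brisco 1, Dorne 3, Farrow 2, Arden 3.
Every allocation lies between the lower and upper quota.

none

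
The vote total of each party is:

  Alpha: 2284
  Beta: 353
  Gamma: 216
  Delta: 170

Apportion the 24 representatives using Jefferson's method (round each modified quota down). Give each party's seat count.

Standard divisor 3023/24 ≈ 125.958; standard quotas: Alpha 18.133, Beta 2.803, Gamma 1.715, Delta 1.350.
Rounding down gives 18, 2, 1, 1 = 22 seats, so the divisor must be adjusted.
With modified divisor 116: modified quotas Alpha 19.690, Beta 3.043, Gamma 1.862, Delta 1.466.
Rounding down: Alpha 19, Beta 3, Gamma 1, Delta 1 (total 24).

Alpha=19, Beta=3, Gamma=1, Delta=1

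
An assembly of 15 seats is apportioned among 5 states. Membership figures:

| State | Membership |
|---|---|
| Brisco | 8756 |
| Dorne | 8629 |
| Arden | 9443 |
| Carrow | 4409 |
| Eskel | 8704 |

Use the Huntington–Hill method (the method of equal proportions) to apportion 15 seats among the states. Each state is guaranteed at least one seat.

With divisor 2627: modified quotas Brisco 3.333, Dorne 3.285, Arden 3.595, Carrow 1.678, Eskel 3.313.
Geometric-mean thresholds: Brisco √(3·4)=3.464, Dorne √(3·4)=3.464, Arden √(3·4)=3.464, Carrow √(1·2)=1.414, Eskel √(3·4)=3.464.
Each quota rounded against its threshold gives Brisco 3, Dorne 3, Arden 4, Carrow 2, Eskel 3 (total 15).

Brisco 3, Dorne 3, Arden 4, Carrow 2, Eskel 3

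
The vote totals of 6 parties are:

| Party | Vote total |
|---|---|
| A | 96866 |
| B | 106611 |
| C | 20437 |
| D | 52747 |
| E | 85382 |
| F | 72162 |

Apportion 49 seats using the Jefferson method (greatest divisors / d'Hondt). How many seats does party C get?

Standard divisor 434205/49 ≈ 8861.327; standard quotas: A 10.931, B 12.031, C 2.306, D 5.952, E 9.635, F 8.143.
Rounding down gives 10, 12, 2, 5, 9, 8 = 46 seats, so the divisor must be adjusted.
With modified divisor 8400: modified quotas A 11.532, B 12.692, C 2.433, D 6.279, E 10.165, F 8.591.
Rounding down: A 11, B 12, C 2, D 6, E 10, F 8 (total 49).
C receives 2.

2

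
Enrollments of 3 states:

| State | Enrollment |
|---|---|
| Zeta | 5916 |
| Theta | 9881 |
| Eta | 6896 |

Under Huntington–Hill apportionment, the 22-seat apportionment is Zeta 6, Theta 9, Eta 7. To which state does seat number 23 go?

Priority for the next seat is population ÷ (√(s·(s+1))).
Priorities: Zeta 912.859, Theta 1041.549, Eta 921.517.
Highest priority: Theta.

Theta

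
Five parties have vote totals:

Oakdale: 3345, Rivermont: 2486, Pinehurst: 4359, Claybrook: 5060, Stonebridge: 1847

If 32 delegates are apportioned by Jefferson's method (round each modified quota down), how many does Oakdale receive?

6

Standard divisor 17097/32 ≈ 534.281; standard quotas: Oakdale 6.261, Rivermont 4.653, Pinehurst 8.159, Claybrook 9.471, Stonebridge 3.457.
Rounding down gives 6, 4, 8, 9, 3 = 30 seats, so the divisor must be adjusted.
With modified divisor 490: modified quotas Oakdale 6.827, Rivermont 5.073, Pinehurst 8.896, Claybrook 10.327, Stonebridge 3.769.
Rounding down: Oakdale 6, Rivermont 5, Pinehurst 8, Claybrook 10, Stonebridge 3 (total 32).
Oakdale receives 6.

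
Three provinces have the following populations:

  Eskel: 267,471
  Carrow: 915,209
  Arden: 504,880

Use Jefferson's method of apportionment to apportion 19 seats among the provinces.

Eskel 3, Carrow 10, Arden 6

Standard divisor 1687560/19 ≈ 88818.947; standard quotas: Eskel 3.011, Carrow 10.304, Arden 5.684.
Rounding down gives 3, 10, 5 = 18 seats, so the divisor must be adjusted.
With modified divisor 83700: modified quotas Eskel 3.196, Carrow 10.934, Arden 6.032.
Rounding down: Eskel 3, Carrow 10, Arden 6 (total 19).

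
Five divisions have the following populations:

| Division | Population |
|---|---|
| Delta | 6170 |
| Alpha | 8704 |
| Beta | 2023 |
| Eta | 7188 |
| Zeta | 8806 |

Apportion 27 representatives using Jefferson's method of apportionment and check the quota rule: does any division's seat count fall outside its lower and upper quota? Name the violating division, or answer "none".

none

Standard quotas: Delta 5.065, Alpha 7.145, Beta 1.661, Eta 5.901, Zeta 7.229.
Jefferson allocation: Delta 5, Alpha 7, Beta 1, Eta 6, Zeta 8.
Every allocation lies between the lower and upper quota.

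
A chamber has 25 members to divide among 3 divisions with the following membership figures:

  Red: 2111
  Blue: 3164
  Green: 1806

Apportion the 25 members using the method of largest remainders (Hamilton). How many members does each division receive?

Total 7081; standard divisor 7081/25 ≈ 283.24.
Standard quotas: Red 7.453, Blue 11.171, Green 6.376.
Lower quotas: Red 7, Blue 11, Green 6 (sum 24, leaving 1 seat).
Remainders in descending order: Red 0.453, Green 0.376, Blue 0.171.
Largest remainder: Red receives the extra seat.

Red 8, Blue 11, Green 6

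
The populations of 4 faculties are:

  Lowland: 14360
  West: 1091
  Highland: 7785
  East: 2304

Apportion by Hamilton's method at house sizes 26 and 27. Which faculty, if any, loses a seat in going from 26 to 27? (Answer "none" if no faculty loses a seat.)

none

At 26 seats: Lowland 15, West 1, Highland 8, East 2.
At 27 seats: Lowland 15, West 1, Highland 8, East 3.
No faculty's allocation decreased.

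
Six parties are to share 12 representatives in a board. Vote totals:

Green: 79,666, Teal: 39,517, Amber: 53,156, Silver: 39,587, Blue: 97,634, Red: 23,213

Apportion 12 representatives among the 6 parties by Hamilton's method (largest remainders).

Green=3; Teal=1; Amber=2; Silver=1; Blue=4; Red=1

Standard divisor: 332773 ÷ 12 ≈ 27731.083.
Standard quotas: Green 2.8728, Teal 1.4250, Amber 1.9168, Silver 1.4275, Blue 3.5207, Red 0.8371.
Lower quotas: Green 2, Teal 1, Amber 1, Silver 1, Blue 3, Red 0 (sum 8, leaving 4 seats).
Remainders in descending order: Amber 0.9168, Green 0.8728, Red 0.8371, Blue 0.5207, Silver 0.4275, Teal 0.4250.
Largest remainders: Amber, Green, Red, Blue receive the extra seats.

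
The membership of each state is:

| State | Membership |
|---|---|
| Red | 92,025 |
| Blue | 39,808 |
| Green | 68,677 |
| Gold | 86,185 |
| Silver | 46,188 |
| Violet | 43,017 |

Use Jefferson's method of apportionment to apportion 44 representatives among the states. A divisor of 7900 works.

With modified divisor 7900: modified quotas Red 11.649, Blue 5.039, Green 8.693, Gold 10.909, Silver 5.847, Violet 5.445.
Rounding down: Red 11, Blue 5, Green 8, Gold 10, Silver 5, Violet 5 (total 44).

Red=11, Blue=5, Green=8, Gold=10, Silver=5, Violet=5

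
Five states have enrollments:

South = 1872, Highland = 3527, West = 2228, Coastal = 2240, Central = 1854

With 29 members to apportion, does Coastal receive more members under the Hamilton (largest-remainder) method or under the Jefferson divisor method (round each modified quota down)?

Hamilton: South 5, Highland 9, West 5, Coastal 5, Central 5.
Jefferson: South 5, Highland 9, West 5, Coastal 6, Central 4.
Coastal gets 5 under Hamilton and 6 under Jefferson.

Jefferson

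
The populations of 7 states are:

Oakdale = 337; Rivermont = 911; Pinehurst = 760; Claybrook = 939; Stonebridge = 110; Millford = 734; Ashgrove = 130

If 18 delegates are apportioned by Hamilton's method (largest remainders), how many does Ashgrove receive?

Standard divisor: 3921 ÷ 18 ≈ 217.833.
Standard quotas: Oakdale 1.547, Rivermont 4.182, Pinehurst 3.489, Claybrook 4.311, Stonebridge 0.505, Millford 3.370, Ashgrove 0.597.
Lower quotas: Oakdale 1, Rivermont 4, Pinehurst 3, Claybrook 4, Stonebridge 0, Millford 3, Ashgrove 0 (sum 15, leaving 3 seats).
Remainders in descending order: Ashgrove 0.597, Oakdale 0.547, Stonebridge 0.505, Pinehurst 0.489, Millford 0.370, Claybrook 0.311, Rivermont 0.182.
The surplus seats go to Ashgrove, Oakdale, Stonebridge.
Ashgrove receives 1.

1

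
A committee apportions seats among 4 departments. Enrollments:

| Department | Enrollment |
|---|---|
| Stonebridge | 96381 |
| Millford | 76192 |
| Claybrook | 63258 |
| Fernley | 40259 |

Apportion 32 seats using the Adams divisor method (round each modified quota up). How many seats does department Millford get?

Standard divisor 276090/32 ≈ 8627.812; standard quotas: Stonebridge 11.171, Millford 8.831, Claybrook 7.332, Fernley 4.666.
Rounding up gives 12, 9, 8, 5 = 34 seats, so the divisor must be adjusted.
With modified divisor 9300: modified quotas Stonebridge 10.364, Millford 8.193, Claybrook 6.802, Fernley 4.329.
Rounding up: Stonebridge 11, Millford 9, Claybrook 7, Fernley 5 (total 32).
Millford receives 9.

9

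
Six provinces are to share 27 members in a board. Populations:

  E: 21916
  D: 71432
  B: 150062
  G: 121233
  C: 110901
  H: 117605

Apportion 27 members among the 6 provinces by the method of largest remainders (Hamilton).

E=1, D=3, B=7, G=6, C=5, H=5

Total 593149; standard divisor 593149/27 ≈ 21968.481.
Standard quotas: E 0.9976, D 3.2516, B 6.8308, G 5.5185, C 5.0482, H 5.3534.
Lower quotas: E 0, D 3, B 6, G 5, C 5, H 5 (sum 24, leaving 3 seats).
Remainders in descending order: E 0.9976, B 0.8308, G 0.5185, H 0.3534, D 0.2516, C 0.0482.
Largest remainders: E, B, G receive the extra seats.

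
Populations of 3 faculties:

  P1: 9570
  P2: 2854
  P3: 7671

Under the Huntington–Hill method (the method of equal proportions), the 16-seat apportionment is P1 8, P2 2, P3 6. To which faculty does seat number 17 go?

P3

Priority for the next seat is population ÷ (√(s·(s+1))).
Priorities: P1 1127.835, P2 1165.141, P3 1183.661.
Highest priority: P3.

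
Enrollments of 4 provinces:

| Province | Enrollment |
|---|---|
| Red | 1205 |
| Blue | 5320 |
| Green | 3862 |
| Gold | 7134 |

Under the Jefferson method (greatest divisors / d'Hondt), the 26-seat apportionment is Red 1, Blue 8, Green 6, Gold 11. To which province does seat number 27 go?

Red

Priority for the next seat is population ÷ (current seats + 1).
Priorities: Red 602.500, Blue 591.111, Green 551.714, Gold 594.500.
Highest priority: Red.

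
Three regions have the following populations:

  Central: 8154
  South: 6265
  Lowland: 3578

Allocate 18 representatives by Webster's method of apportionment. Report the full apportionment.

Central=8, South=6, Lowland=4

Standard divisor 17997/18 ≈ 999.833; standard quotas: Central 8.155, South 6.266, Lowland 3.579.
Rounding to the nearest integer gives Central 8, South 6, Lowland 4 — total 18, matching the house size, so no adjustment is needed.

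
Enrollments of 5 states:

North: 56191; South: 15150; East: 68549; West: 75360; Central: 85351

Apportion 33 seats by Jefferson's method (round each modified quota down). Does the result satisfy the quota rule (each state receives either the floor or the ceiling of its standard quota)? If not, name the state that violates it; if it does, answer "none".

Standard quotas: North 6.169, South 1.663, East 7.525, West 8.273, Central 9.370.
Jefferson allocation: North 6, South 1, East 8, West 8, Central 10.
Every allocation lies between the lower and upper quota.

none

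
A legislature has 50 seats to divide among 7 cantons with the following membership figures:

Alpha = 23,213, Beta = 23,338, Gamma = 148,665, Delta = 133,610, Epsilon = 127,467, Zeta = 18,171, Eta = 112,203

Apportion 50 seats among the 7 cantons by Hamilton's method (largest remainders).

The standard divisor is 586667/50 ≈ 11733.34.
Standard quotas: Alpha 1.9784, Beta 1.9890, Gamma 12.6703, Delta 11.3872, Epsilon 10.8637, Zeta 1.5487, Eta 9.5628.
Lower quotas: Alpha 1, Beta 1, Gamma 12, Delta 11, Epsilon 10, Zeta 1, Eta 9 (sum 45, leaving 5 seats).
Remainders in descending order: Beta 0.9890, Alpha 0.9784, Epsilon 0.8637, Gamma 0.6703, Eta 0.5628, Zeta 0.5487, Delta 0.3872.
Largest remainders: Beta, Alpha, Epsilon, Gamma, Eta receive the extra seats.

Alpha 2; Beta 2; Gamma 13; Delta 11; Epsilon 11; Zeta 1; Eta 10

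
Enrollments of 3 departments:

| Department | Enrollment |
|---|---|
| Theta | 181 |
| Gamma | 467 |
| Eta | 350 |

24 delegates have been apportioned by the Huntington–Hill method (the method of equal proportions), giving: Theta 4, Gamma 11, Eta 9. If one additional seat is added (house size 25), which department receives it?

Gamma

Priority for the next seat is population ÷ (√(s·(s+1))).
Priorities: Theta 40.473, Gamma 40.647, Eta 36.893.
Highest priority: Gamma.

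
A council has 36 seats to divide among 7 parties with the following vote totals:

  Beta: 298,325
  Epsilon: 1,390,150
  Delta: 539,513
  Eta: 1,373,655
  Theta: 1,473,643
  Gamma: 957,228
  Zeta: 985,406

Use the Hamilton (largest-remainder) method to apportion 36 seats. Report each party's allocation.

Beta: 1; Epsilon: 7; Delta: 3; Eta: 7; Theta: 8; Gamma: 5; Zeta: 5

Standard divisor: 7017920 ÷ 36 ≈ 194942.222.
Standard quotas: Beta 1.5303, Epsilon 7.1311, Delta 2.7676, Eta 7.0465, Theta 7.5594, Gamma 4.9103, Zeta 5.0549.
Lower quotas: Beta 1, Epsilon 7, Delta 2, Eta 7, Theta 7, Gamma 4, Zeta 5 (sum 33, leaving 3 seats).
Remainders in descending order: Gamma 0.9103, Delta 0.7676, Theta 0.5594, Beta 0.5303, Epsilon 0.1311, Zeta 0.0549, Eta 0.0465.
The surplus seats go to Gamma, Delta, Theta.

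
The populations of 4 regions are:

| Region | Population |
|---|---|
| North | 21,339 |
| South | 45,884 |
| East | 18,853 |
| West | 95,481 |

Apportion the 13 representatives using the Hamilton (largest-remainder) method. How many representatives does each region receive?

North 2, South 3, East 1, West 7

The standard divisor is 181557/13 ≈ 13965.923.
Standard quotas: North 1.5279, South 3.2854, East 1.3499, West 6.8367.
Lower quotas: North 1, South 3, East 1, West 6 (sum 11, leaving 2 seats).
Remainders in descending order: West 0.8367, North 0.5279, East 0.3499, South 0.2854.
The surplus seats go to West, North.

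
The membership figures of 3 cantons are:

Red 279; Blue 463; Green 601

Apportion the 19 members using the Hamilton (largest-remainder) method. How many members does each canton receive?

Standard divisor: 1343 ÷ 19 ≈ 70.684.
Standard quotas: Red 3.947, Blue 6.550, Green 8.503.
Lower quotas: Red 3, Blue 6, Green 8 (sum 17, leaving 2 seats).
Remainders in descending order: Red 0.947, Blue 0.550, Green 0.503.
The surplus seats go to Red, Blue.

Red: 4, Blue: 7, Green: 8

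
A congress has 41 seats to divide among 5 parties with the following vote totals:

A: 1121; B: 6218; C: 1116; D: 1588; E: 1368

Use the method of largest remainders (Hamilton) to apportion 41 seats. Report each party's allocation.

A=4; B=22; C=4; D=6; E=5

Standard divisor: 11411 ÷ 41 ≈ 278.317.
Standard quotas: A 4.0278, B 22.3414, C 4.0098, D 5.7057, E 4.9153.
Lower quotas: A 4, B 22, C 4, D 5, E 4 (sum 39, leaving 2 seats).
Remainders in descending order: E 0.9153, D 0.7057, B 0.3414, A 0.0278, C 0.0098.
The surplus seats go to E, D.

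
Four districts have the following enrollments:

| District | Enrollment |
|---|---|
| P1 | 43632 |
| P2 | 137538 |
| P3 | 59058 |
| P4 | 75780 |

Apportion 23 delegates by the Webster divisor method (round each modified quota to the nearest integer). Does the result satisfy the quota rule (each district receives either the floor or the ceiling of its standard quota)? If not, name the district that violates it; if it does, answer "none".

none

Standard quotas: P1 3.176, P2 10.010, P3 4.298, P4 5.515.
Webster allocation: P1 3, P2 10, P3 4, P4 6.
Every allocation lies between the lower and upper quota.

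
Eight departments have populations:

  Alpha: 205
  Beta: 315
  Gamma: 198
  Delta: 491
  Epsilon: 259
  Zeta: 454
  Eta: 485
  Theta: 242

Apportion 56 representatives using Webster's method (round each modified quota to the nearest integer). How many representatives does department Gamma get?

Standard divisor 2649/56 ≈ 47.304; standard quotas: Alpha 4.334, Beta 6.659, Gamma 4.186, Delta 10.380, Epsilon 5.475, Zeta 9.598, Eta 10.253, Theta 5.116.
Rounding to the nearest integer gives 4, 7, 4, 10, 5, 10, 10, 5 = 55 seats, so the divisor must be adjusted.
With modified divisor 46.9: modified quotas Alpha 4.371, Beta 6.716, Gamma 4.222, Delta 10.469, Epsilon 5.522, Zeta 9.680, Eta 10.341, Theta 5.160.
Rounding to the nearest integer: Alpha 4, Beta 7, Gamma 4, Delta 10, Epsilon 6, Zeta 10, Eta 10, Theta 5 (total 56).
Gamma receives 4.

4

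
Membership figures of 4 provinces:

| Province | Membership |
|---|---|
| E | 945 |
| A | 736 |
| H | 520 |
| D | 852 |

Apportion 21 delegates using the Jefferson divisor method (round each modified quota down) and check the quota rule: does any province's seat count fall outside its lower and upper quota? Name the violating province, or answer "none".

none

Standard quotas: E 6.500, A 5.063, H 3.577, D 5.860.
Jefferson allocation: E 7, A 5, H 3, D 6.
Every allocation lies between the lower and upper quota.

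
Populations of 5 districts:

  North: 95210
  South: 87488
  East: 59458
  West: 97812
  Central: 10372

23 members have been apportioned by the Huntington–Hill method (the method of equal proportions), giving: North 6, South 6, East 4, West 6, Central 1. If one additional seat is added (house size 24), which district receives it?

Priority for the next seat is population ÷ (√(s·(s+1))).
Priorities: North 14691.222, South 13499.691, East 13295.213, West 15092.719, Central 7334.112.
Highest priority: West.

West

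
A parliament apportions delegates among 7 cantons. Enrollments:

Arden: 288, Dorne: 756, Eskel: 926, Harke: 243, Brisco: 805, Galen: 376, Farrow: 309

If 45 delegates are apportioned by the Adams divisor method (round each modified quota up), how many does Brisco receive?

Standard divisor 3703/45 ≈ 82.289; standard quotas: Arden 3.500, Dorne 9.187, Eskel 11.253, Harke 2.953, Brisco 9.783, Galen 4.569, Farrow 3.755.
Rounding up gives 4, 10, 12, 3, 10, 5, 4 = 48 seats, so the divisor must be adjusted.
With modified divisor 90: modified quotas Arden 3.200, Dorne 8.400, Eskel 10.289, Harke 2.700, Brisco 8.944, Galen 4.178, Farrow 3.433.
Rounding up: Arden 4, Dorne 9, Eskel 11, Harke 3, Brisco 9, Galen 5, Farrow 4 (total 45).
Brisco receives 9.

9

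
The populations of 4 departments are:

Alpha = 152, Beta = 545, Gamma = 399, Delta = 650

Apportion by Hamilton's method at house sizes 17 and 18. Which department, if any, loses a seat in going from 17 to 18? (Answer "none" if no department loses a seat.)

At 17 seats: Alpha 2, Beta 5, Gamma 4, Delta 6.
At 18 seats: Alpha 1, Beta 6, Gamma 4, Delta 7.
Alpha drops from 2 to 1.

Alpha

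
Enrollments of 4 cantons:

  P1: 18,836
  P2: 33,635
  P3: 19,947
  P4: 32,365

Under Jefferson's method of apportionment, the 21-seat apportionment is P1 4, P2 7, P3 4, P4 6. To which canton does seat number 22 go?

P4

Priority for the next seat is population ÷ (current seats + 1).
Priorities: P1 3767.200, P2 4204.375, P3 3989.400, P4 4623.571.
Highest priority: P4.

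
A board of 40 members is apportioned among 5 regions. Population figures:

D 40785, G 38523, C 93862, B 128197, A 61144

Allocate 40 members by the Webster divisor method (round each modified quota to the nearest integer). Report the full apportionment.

Standard divisor 362511/40 ≈ 9062.775; standard quotas: D 4.500, G 4.251, C 10.357, B 14.145, A 6.747.
Rounding to the nearest integer gives D 5, G 4, C 10, B 14, A 7 — total 40, matching the house size, so no adjustment is needed.

D 5; G 4; C 10; B 14; A 7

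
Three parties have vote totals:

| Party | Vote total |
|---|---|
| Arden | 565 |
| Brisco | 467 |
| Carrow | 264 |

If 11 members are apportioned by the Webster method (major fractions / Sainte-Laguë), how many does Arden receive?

5

Standard divisor 1296/11 ≈ 117.818; standard quotas: Arden 4.796, Brisco 3.964, Carrow 2.241.
Rounding to the nearest integer gives Arden 5, Brisco 4, Carrow 2 — total 11, matching the house size, so no adjustment is needed.
Arden receives 5.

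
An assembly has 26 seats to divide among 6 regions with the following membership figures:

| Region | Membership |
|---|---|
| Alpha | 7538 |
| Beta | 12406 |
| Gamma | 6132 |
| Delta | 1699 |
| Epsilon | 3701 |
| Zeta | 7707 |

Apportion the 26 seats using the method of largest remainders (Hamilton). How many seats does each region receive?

Alpha: 5, Beta: 8, Gamma: 4, Delta: 1, Epsilon: 3, Zeta: 5

The standard divisor is 39183/26 ≈ 1507.038.
Standard quotas: Alpha 5.0019, Beta 8.2320, Gamma 4.0689, Delta 1.1274, Epsilon 2.4558, Zeta 5.1140.
Lower quotas: Alpha 5, Beta 8, Gamma 4, Delta 1, Epsilon 2, Zeta 5 (sum 25, leaving 1 seat).
Remainders in descending order: Epsilon 0.4558, Beta 0.2320, Delta 0.1274, Zeta 0.1140, Gamma 0.0689, Alpha 0.0019.
Largest remainder: Epsilon receives the extra seat.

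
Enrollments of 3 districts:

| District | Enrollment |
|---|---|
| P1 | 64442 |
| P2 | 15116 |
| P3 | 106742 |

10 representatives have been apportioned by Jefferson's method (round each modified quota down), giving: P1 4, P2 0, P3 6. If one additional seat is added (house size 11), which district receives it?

Priority for the next seat is population ÷ (current seats + 1).
Priorities: P1 12888.400, P2 15116.000, P3 15248.857.
Highest priority: P3.

P3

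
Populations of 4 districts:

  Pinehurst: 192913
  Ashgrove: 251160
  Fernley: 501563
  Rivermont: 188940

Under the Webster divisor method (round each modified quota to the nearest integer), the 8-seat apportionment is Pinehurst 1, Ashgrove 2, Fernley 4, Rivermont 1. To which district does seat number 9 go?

Pinehurst

Priority for the next seat is population ÷ (current seats + 0.5).
Priorities: Pinehurst 128608.667, Ashgrove 100464.000, Fernley 111458.444, Rivermont 125960.000.
Highest priority: Pinehurst.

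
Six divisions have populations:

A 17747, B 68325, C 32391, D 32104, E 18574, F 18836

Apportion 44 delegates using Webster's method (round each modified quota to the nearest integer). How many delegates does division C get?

Standard divisor 187977/44 ≈ 4272.205; standard quotas: A 4.154, B 15.993, C 7.582, D 7.515, E 4.348, F 4.409.
Rounding to the nearest integer gives A 4, B 16, C 8, D 8, E 4, F 4 — total 44, matching the house size, so no adjustment is needed.
C receives 8.

8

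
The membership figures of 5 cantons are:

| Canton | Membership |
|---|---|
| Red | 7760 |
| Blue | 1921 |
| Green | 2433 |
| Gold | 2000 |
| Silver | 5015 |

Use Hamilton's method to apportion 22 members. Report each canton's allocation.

Red 9, Blue 2, Green 3, Gold 2, Silver 6

Standard divisor: 19129 ÷ 22 ≈ 869.5.
Standard quotas: Red 8.9247, Blue 2.2093, Green 2.7982, Gold 2.3002, Silver 5.7677.
Lower quotas: Red 8, Blue 2, Green 2, Gold 2, Silver 5 (sum 19, leaving 3 seats).
Remainders in descending order: Red 0.9247, Green 0.7982, Silver 0.7677, Gold 0.3002, Blue 0.2093.
The surplus seats go to Red, Green, Silver.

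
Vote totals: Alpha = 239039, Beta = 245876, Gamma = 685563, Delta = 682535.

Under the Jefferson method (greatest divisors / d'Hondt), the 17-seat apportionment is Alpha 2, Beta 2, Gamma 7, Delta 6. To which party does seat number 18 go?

Delta

Priority for the next seat is population ÷ (current seats + 1).
Priorities: Alpha 79679.667, Beta 81958.667, Gamma 85695.375, Delta 97505.000.
Highest priority: Delta.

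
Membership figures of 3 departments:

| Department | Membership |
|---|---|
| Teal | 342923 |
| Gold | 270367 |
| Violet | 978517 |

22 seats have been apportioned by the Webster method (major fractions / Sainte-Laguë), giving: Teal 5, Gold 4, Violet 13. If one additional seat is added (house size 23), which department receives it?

Violet

Priority for the next seat is population ÷ (current seats + 0.5).
Priorities: Teal 62349.636, Gold 60081.556, Violet 72482.741.
Highest priority: Violet.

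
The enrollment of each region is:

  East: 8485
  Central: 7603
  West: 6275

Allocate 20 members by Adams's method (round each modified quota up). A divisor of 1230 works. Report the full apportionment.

East 7, Central 7, West 6

With modified divisor 1230: modified quotas East 6.898, Central 6.181, West 5.102.
Rounding up: East 7, Central 7, West 6 (total 20).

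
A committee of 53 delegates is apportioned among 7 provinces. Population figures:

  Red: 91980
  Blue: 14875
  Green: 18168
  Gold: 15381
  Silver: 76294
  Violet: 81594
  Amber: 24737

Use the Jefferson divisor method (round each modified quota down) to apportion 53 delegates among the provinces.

Standard divisor 323029/53 ≈ 6094.887; standard quotas: Red 15.091, Blue 2.441, Green 2.981, Gold 2.524, Silver 12.518, Violet 13.387, Amber 4.059.
Rounding down gives 15, 2, 2, 2, 12, 13, 4 = 50 seats, so the divisor must be adjusted.
With modified divisor 5800: modified quotas Red 15.859, Blue 2.565, Green 3.132, Gold 2.652, Silver 13.154, Violet 14.068, Amber 4.265.
Rounding down: Red 15, Blue 2, Green 3, Gold 2, Silver 13, Violet 14, Amber 4 (total 53).

Red=15; Blue=2; Green=3; Gold=2; Silver=13; Violet=14; Amber=4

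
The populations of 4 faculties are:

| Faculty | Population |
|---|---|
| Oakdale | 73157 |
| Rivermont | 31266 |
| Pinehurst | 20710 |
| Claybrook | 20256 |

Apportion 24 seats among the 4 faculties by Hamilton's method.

Oakdale=12, Rivermont=5, Pinehurst=4, Claybrook=3

Standard divisor: 145389 ÷ 24 ≈ 6057.875.
Standard quotas: Oakdale 12.0763, Rivermont 5.1612, Pinehurst 3.4187, Claybrook 3.3437.
Lower quotas: Oakdale 12, Rivermont 5, Pinehurst 3, Claybrook 3 (sum 23, leaving 1 seat).
Remainders in descending order: Pinehurst 0.4187, Claybrook 0.3437, Rivermont 0.1612, Oakdale 0.0763.
The surplus seat goes to Pinehurst.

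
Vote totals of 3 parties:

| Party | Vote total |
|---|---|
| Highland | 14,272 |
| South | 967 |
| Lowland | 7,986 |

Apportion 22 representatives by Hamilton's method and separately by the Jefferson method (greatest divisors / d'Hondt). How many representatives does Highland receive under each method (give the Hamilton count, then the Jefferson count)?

Hamilton: Highland 13, South 1, Lowland 8.
Jefferson: Highland 14, South 0, Lowland 8.
Highland gets 13 under Hamilton and 14 under Jefferson.

13 and 14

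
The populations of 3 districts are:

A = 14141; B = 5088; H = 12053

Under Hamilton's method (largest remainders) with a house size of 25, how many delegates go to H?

10

Standard divisor: 31282 ÷ 25 ≈ 1251.28.
Standard quotas: A 11.3012, B 4.0662, H 9.6325.
Lower quotas: A 11, B 4, H 9 (sum 24, leaving 1 seat).
Remainders in descending order: H 0.6325, A 0.3012, B 0.0662.
Largest remainder: H receives the extra seat.
H receives 10.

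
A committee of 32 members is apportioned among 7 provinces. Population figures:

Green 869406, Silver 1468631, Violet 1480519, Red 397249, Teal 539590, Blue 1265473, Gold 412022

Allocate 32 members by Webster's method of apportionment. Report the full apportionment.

Standard divisor 6432890/32 ≈ 201027.812; standard quotas: Green 4.325, Silver 7.306, Violet 7.365, Red 1.976, Teal 2.684, Blue 6.295, Gold 2.050.
Rounding to the nearest integer gives 4, 7, 7, 2, 3, 6, 2 = 31 seats, so the divisor must be adjusted.
With modified divisor 196600: modified quotas Green 4.422, Silver 7.470, Violet 7.531, Red 2.021, Teal 2.745, Blue 6.437, Gold 2.096.
Rounding to the nearest integer: Green 4, Silver 7, Violet 8, Red 2, Teal 3, Blue 6, Gold 2 (total 32).

Green: 4, Silver: 7, Violet: 8, Red: 2, Teal: 3, Blue: 6, Gold: 2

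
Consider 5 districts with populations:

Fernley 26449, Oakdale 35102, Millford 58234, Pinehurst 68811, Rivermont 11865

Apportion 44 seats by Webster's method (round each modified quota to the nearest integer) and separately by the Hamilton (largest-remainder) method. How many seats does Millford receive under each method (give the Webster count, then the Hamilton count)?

Webster: Fernley 6, Oakdale 8, Millford 12, Pinehurst 15, Rivermont 3.
Hamilton: Fernley 6, Oakdale 8, Millford 13, Pinehurst 15, Rivermont 2.
Millford gets 12 under Webster and 13 under Hamilton.

12 and 13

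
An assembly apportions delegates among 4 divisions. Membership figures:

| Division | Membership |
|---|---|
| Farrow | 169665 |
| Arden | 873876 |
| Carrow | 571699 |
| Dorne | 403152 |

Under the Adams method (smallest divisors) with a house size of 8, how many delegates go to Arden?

3

Standard divisor 2018392/8 ≈ 252299; standard quotas: Farrow 0.672, Arden 3.464, Carrow 2.266, Dorne 1.598.
Rounding up gives 1, 4, 3, 2 = 10 seats, so the divisor must be adjusted.
With modified divisor 347200: modified quotas Farrow 0.489, Arden 2.517, Carrow 1.647, Dorne 1.161.
Rounding up: Farrow 1, Arden 3, Carrow 2, Dorne 2 (total 8).
Arden receives 3.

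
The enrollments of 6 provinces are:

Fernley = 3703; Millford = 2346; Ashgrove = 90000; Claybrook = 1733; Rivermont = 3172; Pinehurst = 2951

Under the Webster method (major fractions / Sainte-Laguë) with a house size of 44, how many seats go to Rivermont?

1

Standard divisor 103905/44 ≈ 2361.477; standard quotas: Fernley 1.568, Millford 0.993, Ashgrove 38.112, Claybrook 0.734, Rivermont 1.343, Pinehurst 1.250.
Rounding to the nearest integer gives Fernley 2, Millford 1, Ashgrove 38, Claybrook 1, Rivermont 1, Pinehurst 1 — total 44, matching the house size, so no adjustment is needed.
Rivermont receives 1.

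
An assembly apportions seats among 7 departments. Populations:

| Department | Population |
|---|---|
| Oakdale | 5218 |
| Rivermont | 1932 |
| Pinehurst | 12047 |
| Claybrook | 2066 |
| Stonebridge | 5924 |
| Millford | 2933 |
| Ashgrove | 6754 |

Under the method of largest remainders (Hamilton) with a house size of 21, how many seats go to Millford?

Total 36874; standard divisor 36874/21 ≈ 1755.905.
Standard quotas: Oakdale 2.9717, Rivermont 1.1003, Pinehurst 6.8609, Claybrook 1.1766, Stonebridge 3.3738, Millford 1.6704, Ashgrove 3.8465.
Lower quotas: Oakdale 2, Rivermont 1, Pinehurst 6, Claybrook 1, Stonebridge 3, Millford 1, Ashgrove 3 (sum 17, leaving 4 seats).
Remainders in descending order: Oakdale 0.9717, Pinehurst 0.8609, Ashgrove 0.8465, Millford 0.6704, Stonebridge 0.3738, Claybrook 0.1766, Rivermont 0.1003.
The surplus seats go to Oakdale, Pinehurst, Ashgrove, Millford.
Millford receives 2.

2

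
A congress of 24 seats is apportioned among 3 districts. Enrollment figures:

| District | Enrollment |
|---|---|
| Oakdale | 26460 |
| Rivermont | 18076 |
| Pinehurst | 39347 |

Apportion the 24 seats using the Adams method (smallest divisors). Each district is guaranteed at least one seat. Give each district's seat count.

Oakdale 8; Rivermont 5; Pinehurst 11

Standard divisor 83883/24 ≈ 3495.125; standard quotas: Oakdale 7.571, Rivermont 5.172, Pinehurst 11.258.
Rounding up gives 8, 6, 12 = 26 seats, so the divisor must be adjusted.
With modified divisor 3700: modified quotas Oakdale 7.151, Rivermont 4.885, Pinehurst 10.634.
Rounding up: Oakdale 8, Rivermont 5, Pinehurst 11 (total 24).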